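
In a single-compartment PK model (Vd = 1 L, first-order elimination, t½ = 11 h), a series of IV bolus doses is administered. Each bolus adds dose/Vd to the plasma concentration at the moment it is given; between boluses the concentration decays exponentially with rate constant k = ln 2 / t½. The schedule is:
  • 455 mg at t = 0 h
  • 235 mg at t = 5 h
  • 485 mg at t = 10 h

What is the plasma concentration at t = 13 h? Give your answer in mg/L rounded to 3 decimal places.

k = ln 2 / 11 = 0.06301 per h
Dose 1 (455 mg at t=0 h): 455·exp(−0.06301·13) = 200.562 mg/L
Dose 2 (235 mg at t=5 h): 235·exp(−0.06301·8) = 141.951 mg/L
Dose 3 (485 mg at t=10 h): 485·exp(−0.06301·3) = 401.460 mg/L
C(13) = 200.562 + 141.951 + 401.460 = 743.973 mg/L

743.973 mg/L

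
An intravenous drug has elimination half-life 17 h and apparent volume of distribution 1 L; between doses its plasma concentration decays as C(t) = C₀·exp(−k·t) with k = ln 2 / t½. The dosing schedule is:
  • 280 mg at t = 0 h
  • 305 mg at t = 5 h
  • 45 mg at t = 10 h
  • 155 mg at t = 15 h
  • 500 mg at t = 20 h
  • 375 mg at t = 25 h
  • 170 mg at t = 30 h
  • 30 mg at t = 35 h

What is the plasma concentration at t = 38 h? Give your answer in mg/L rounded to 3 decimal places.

k = ln 2 / 17 = 0.04077 per h
Dose 1 (280 mg at t=0 h): 280·exp(−0.04077·38) = 59.466 mg/L
Dose 2 (305 mg at t=5 h): 305·exp(−0.04077·33) = 79.423 mg/L
Dose 3 (45 mg at t=10 h): 45·exp(−0.04077·28) = 14.368 mg/L
Dose 4 (155 mg at t=15 h): 155·exp(−0.04077·23) = 60.681 mg/L
Dose 5 (500 mg at t=20 h): 500·exp(−0.04077·18) = 240.012 mg/L
Dose 6 (375 mg at t=25 h): 375·exp(−0.04077·13) = 220.715 mg/L
Dose 7 (170 mg at t=30 h): 170·exp(−0.04077·8) = 122.684 mg/L
Dose 8 (30 mg at t=35 h): 30·exp(−0.04077·3) = 26.546 mg/L
C(38) = 59.466 + 79.423 + 14.368 + 60.681 + 240.012 + 220.715 + 122.684 + 26.546 = 823.895 mg/L

823.895 mg/L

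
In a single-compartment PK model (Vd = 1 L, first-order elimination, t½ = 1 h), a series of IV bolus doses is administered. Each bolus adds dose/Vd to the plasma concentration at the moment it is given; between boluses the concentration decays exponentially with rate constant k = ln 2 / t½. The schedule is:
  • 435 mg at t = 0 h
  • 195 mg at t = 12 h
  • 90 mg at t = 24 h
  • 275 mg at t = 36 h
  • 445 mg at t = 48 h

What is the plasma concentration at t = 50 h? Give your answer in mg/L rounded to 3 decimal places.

k = ln 2 / 1 = 0.69315 per h
Dose 1 (435 mg at t=0 h): 435·exp(−0.69315·50) = 0.000 mg/L
Dose 2 (195 mg at t=12 h): 195·exp(−0.69315·38) = 0.000 mg/L
Dose 3 (90 mg at t=24 h): 90·exp(−0.69315·26) = 0.000 mg/L
Dose 4 (275 mg at t=36 h): 275·exp(−0.69315·14) = 0.017 mg/L
Dose 5 (445 mg at t=48 h): 445·exp(−0.69315·2) = 111.250 mg/L
C(50) = 0.000 + 0.000 + 0.000 + 0.017 + 111.250 = 111.267 mg/L

111.267 mg/L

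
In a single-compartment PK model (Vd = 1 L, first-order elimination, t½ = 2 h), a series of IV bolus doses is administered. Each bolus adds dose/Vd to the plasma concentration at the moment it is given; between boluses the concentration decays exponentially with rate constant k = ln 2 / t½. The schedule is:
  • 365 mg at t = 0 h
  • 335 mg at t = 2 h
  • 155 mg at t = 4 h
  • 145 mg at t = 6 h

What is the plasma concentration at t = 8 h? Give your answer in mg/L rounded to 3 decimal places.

175.938 mg/L

k = ln 2 / 2 = 0.34657 per h
Dose 1 (365 mg at t=0 h): 365·exp(−0.34657·8) = 22.812 mg/L
Dose 2 (335 mg at t=2 h): 335·exp(−0.34657·6) = 41.875 mg/L
Dose 3 (155 mg at t=4 h): 155·exp(−0.34657·4) = 38.750 mg/L
Dose 4 (145 mg at t=6 h): 145·exp(−0.34657·2) = 72.500 mg/L
C(8) = 22.812 + 41.875 + 38.750 + 72.500 = 175.938 mg/L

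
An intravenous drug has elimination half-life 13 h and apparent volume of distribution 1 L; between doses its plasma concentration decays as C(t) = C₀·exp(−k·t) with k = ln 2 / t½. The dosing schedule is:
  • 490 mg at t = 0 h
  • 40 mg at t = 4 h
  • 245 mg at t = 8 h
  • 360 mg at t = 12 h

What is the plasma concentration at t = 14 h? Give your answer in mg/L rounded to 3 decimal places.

k = ln 2 / 13 = 0.05332 per h
Dose 1 (490 mg at t=0 h): 490·exp(−0.05332·14) = 232.279 mg/L
Dose 2 (40 mg at t=4 h): 40·exp(−0.05332·10) = 23.469 mg/L
Dose 3 (245 mg at t=8 h): 245·exp(−0.05332·6) = 177.922 mg/L
Dose 4 (360 mg at t=12 h): 360·exp(−0.05332·2) = 323.586 mg/L
C(14) = 232.279 + 23.469 + 177.922 + 323.586 = 757.256 mg/L

757.256 mg/L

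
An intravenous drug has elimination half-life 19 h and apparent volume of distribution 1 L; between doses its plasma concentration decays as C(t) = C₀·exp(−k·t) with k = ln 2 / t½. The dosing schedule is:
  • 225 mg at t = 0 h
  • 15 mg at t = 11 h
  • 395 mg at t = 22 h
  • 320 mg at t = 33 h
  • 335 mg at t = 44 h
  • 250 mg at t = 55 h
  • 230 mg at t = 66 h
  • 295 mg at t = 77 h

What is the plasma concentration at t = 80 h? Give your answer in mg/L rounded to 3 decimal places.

k = ln 2 / 19 = 0.03648 per h
Dose 1 (225 mg at t=0 h): 225·exp(−0.03648·80) = 12.153 mg/L
Dose 2 (15 mg at t=11 h): 15·exp(−0.03648·69) = 1.210 mg/L
Dose 3 (395 mg at t=22 h): 395·exp(−0.03648·58) = 47.606 mg/L
Dose 4 (320 mg at t=33 h): 320·exp(−0.03648·47) = 57.610 mg/L
Dose 5 (335 mg at t=44 h): 335·exp(−0.03648·36) = 90.089 mg/L
Dose 6 (250 mg at t=55 h): 250·exp(−0.03648·25) = 100.426 mg/L
Dose 7 (230 mg at t=66 h): 230·exp(−0.03648·14) = 138.012 mg/L
Dose 8 (295 mg at t=77 h): 295·exp(−0.03648·3) = 264.418 mg/L
C(80) = 12.153 + 1.210 + 47.606 + 57.610 + 90.089 + 100.426 + 138.012 + 264.418 = 711.525 mg/L

711.525 mg/L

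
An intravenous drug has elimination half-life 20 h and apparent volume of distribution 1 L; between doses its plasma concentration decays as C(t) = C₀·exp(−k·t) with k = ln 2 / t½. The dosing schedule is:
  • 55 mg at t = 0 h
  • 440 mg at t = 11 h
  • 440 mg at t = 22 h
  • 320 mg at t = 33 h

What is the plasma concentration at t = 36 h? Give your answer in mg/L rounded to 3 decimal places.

760.044 mg/L

k = ln 2 / 20 = 0.03466 per h
Dose 1 (55 mg at t=0 h): 55·exp(−0.03466·36) = 15.795 mg/L
Dose 2 (440 mg at t=11 h): 440·exp(−0.03466·25) = 184.997 mg/L
Dose 3 (440 mg at t=22 h): 440·exp(−0.03466·14) = 270.852 mg/L
Dose 4 (320 mg at t=33 h): 320·exp(−0.03466·3) = 288.400 mg/L
C(36) = 15.795 + 184.997 + 270.852 + 288.400 = 760.044 mg/L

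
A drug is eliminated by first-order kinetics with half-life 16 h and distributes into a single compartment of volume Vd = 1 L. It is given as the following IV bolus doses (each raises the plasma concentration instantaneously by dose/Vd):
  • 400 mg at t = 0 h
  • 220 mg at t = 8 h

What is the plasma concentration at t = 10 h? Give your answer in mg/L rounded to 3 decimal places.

k = ln 2 / 16 = 0.04332 per h
Dose 1 (400 mg at t=0 h): 400·exp(−0.04332·10) = 259.368 mg/L
Dose 2 (220 mg at t=8 h): 220·exp(−0.04332·2) = 201.741 mg/L
C(10) = 259.368 + 201.741 = 461.109 mg/L

461.109 mg/L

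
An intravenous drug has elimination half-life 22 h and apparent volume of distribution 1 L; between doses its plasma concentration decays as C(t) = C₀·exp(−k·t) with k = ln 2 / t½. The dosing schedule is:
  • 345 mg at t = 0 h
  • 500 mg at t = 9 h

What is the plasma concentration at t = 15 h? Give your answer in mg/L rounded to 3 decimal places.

628.942 mg/L

k = ln 2 / 22 = 0.03151 per h
Dose 1 (345 mg at t=0 h): 345·exp(−0.03151·15) = 215.066 mg/L
Dose 2 (500 mg at t=9 h): 500·exp(−0.03151·6) = 413.877 mg/L
C(15) = 215.066 + 413.877 = 628.942 mg/L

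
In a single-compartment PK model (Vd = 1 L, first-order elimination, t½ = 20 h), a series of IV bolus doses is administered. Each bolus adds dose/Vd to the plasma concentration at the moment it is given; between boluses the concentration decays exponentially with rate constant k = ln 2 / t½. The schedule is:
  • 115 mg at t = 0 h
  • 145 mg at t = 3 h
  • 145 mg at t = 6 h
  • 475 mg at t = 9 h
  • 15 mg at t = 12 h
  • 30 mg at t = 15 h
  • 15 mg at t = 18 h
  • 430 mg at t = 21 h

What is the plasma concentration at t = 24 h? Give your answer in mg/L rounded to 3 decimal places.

911.806 mg/L

k = ln 2 / 20 = 0.03466 per h
Dose 1 (115 mg at t=0 h): 115·exp(−0.03466·24) = 50.057 mg/L
Dose 2 (145 mg at t=3 h): 145·exp(−0.03466·21) = 70.030 mg/L
Dose 3 (145 mg at t=6 h): 145·exp(−0.03466·18) = 77.704 mg/L
Dose 4 (475 mg at t=9 h): 475·exp(−0.03466·15) = 282.437 mg/L
Dose 5 (15 mg at t=12 h): 15·exp(−0.03466·12) = 9.896 mg/L
Dose 6 (30 mg at t=15 h): 30·exp(−0.03466·9) = 21.961 mg/L
Dose 7 (15 mg at t=18 h): 15·exp(−0.03466·6) = 12.184 mg/L
Dose 8 (430 mg at t=21 h): 430·exp(−0.03466·3) = 387.538 mg/L
C(24) = 50.057 + 70.030 + 77.704 + 282.437 + 9.896 + 21.961 + 12.184 + 387.538 = 911.806 mg/L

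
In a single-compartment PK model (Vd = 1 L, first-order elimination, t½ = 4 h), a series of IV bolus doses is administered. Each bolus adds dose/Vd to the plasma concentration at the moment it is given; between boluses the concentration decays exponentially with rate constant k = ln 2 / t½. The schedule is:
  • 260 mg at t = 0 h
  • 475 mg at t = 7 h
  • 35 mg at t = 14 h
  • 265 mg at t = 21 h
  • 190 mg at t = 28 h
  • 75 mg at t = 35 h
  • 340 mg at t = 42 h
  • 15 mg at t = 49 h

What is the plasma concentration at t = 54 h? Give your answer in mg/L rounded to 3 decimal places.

k = ln 2 / 4 = 0.17329 per h
Dose 1 (260 mg at t=0 h): 260·exp(−0.17329·54) = 0.022 mg/L
Dose 2 (475 mg at t=7 h): 475·exp(−0.17329·47) = 0.138 mg/L
Dose 3 (35 mg at t=14 h): 35·exp(−0.17329·40) = 0.034 mg/L
Dose 4 (265 mg at t=21 h): 265·exp(−0.17329·33) = 0.870 mg/L
Dose 5 (190 mg at t=28 h): 190·exp(−0.17329·26) = 2.099 mg/L
Dose 6 (75 mg at t=35 h): 75·exp(−0.17329·19) = 2.787 mg/L
Dose 7 (340 mg at t=42 h): 340·exp(−0.17329·12) = 42.500 mg/L
Dose 8 (15 mg at t=49 h): 15·exp(−0.17329·5) = 6.307 mg/L
C(54) = 0.022 + 0.138 + 0.034 + 0.870 + 2.099 + 2.787 + 42.500 + 6.307 = 54.758 mg/L

54.758 mg/L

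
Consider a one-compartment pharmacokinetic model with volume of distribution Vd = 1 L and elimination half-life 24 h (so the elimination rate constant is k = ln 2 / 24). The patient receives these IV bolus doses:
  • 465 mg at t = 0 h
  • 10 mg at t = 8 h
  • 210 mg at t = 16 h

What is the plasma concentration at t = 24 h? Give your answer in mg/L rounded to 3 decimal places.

k = ln 2 / 24 = 0.02888 per h
Dose 1 (465 mg at t=0 h): 465·exp(−0.02888·24) = 232.500 mg/L
Dose 2 (10 mg at t=8 h): 10·exp(−0.02888·16) = 6.300 mg/L
Dose 3 (210 mg at t=16 h): 210·exp(−0.02888·8) = 166.677 mg/L
C(24) = 232.500 + 6.300 + 166.677 = 405.477 mg/L

405.477 mg/L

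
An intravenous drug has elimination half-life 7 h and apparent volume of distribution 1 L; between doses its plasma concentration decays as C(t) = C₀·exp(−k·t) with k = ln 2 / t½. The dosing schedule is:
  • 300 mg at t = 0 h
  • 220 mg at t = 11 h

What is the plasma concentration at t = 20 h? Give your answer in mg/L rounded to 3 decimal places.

131.640 mg/L

k = ln 2 / 7 = 0.09902 per h
Dose 1 (300 mg at t=0 h): 300·exp(−0.09902·20) = 41.403 mg/L
Dose 2 (220 mg at t=11 h): 220·exp(−0.09902·9) = 90.237 mg/L
C(20) = 41.403 + 90.237 = 131.640 mg/L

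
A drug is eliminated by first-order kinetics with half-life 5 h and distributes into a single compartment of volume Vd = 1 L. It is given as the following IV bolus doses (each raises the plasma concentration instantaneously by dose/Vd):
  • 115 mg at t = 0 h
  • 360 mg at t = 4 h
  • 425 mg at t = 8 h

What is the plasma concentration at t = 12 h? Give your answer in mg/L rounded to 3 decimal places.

384.643 mg/L

k = ln 2 / 5 = 0.13863 per h
Dose 1 (115 mg at t=0 h): 115·exp(−0.13863·12) = 21.788 mg/L
Dose 2 (360 mg at t=4 h): 360·exp(−0.13863·8) = 118.756 mg/L
Dose 3 (425 mg at t=8 h): 425·exp(−0.13863·4) = 244.098 mg/L
C(12) = 21.788 + 118.756 + 244.098 = 384.643 mg/L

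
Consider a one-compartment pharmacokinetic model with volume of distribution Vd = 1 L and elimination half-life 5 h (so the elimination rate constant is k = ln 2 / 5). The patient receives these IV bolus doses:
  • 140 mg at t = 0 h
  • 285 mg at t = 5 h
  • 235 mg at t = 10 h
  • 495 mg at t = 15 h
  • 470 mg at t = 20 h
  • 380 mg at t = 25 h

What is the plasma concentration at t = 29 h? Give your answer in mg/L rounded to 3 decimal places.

k = ln 2 / 5 = 0.13863 per h
Dose 1 (140 mg at t=0 h): 140·exp(−0.13863·29) = 2.513 mg/L
Dose 2 (285 mg at t=5 h): 285·exp(−0.13863·24) = 10.231 mg/L
Dose 3 (235 mg at t=10 h): 235·exp(−0.13863·19) = 16.872 mg/L
Dose 4 (495 mg at t=15 h): 495·exp(−0.13863·14) = 71.076 mg/L
Dose 5 (470 mg at t=20 h): 470·exp(−0.13863·9) = 134.972 mg/L
Dose 6 (380 mg at t=25 h): 380·exp(−0.13863·4) = 218.253 mg/L
C(29) = 2.513 + 10.231 + 16.872 + 71.076 + 134.972 + 218.253 = 453.915 mg/L

453.915 mg/L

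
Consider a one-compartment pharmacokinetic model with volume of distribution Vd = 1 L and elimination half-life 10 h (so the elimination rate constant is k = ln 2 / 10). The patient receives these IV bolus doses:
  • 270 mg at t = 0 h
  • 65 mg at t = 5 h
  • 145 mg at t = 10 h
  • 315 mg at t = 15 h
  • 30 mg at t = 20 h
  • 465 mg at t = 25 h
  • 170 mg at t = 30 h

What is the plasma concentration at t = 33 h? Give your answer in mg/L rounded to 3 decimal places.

k = ln 2 / 10 = 0.06931 per h
Dose 1 (270 mg at t=0 h): 270·exp(−0.06931·33) = 27.414 mg/L
Dose 2 (65 mg at t=5 h): 65·exp(−0.06931·28) = 9.333 mg/L
Dose 3 (145 mg at t=10 h): 145·exp(−0.06931·23) = 29.444 mg/L
Dose 4 (315 mg at t=15 h): 315·exp(−0.06931·18) = 90.460 mg/L
Dose 5 (30 mg at t=20 h): 30·exp(−0.06931·13) = 12.184 mg/L
Dose 6 (465 mg at t=25 h): 465·exp(−0.06931·8) = 267.072 mg/L
Dose 7 (170 mg at t=30 h): 170·exp(−0.06931·3) = 138.083 mg/L
C(33) = 27.414 + 9.333 + 29.444 + 90.460 + 12.184 + 267.072 + 138.083 = 573.990 mg/L

573.990 mg/L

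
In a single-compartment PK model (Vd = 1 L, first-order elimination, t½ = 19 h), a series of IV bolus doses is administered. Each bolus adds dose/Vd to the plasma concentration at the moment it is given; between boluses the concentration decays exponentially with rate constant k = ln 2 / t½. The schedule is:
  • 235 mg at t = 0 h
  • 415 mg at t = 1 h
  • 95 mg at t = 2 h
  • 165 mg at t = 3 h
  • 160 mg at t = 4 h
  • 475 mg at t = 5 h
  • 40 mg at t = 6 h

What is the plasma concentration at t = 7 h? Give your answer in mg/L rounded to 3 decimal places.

1360.767 mg/L

k = ln 2 / 19 = 0.03648 per h
Dose 1 (235 mg at t=0 h): 235·exp(−0.03648·7) = 182.038 mg/L
Dose 2 (415 mg at t=1 h): 415·exp(−0.03648·6) = 333.416 mg/L
Dose 3 (95 mg at t=2 h): 95·exp(−0.03648·5) = 79.160 mg/L
Dose 4 (165 mg at t=3 h): 165·exp(−0.03648·4) = 142.597 mg/L
Dose 5 (160 mg at t=4 h): 160·exp(−0.03648·3) = 143.413 mg/L
Dose 6 (475 mg at t=5 h): 475·exp(−0.03648·2) = 441.577 mg/L
Dose 7 (40 mg at t=6 h): 40·exp(−0.03648·1) = 38.567 mg/L
C(7) = 182.038 + 333.416 + 79.160 + 142.597 + 143.413 + 441.577 + 38.567 = 1360.767 mg/L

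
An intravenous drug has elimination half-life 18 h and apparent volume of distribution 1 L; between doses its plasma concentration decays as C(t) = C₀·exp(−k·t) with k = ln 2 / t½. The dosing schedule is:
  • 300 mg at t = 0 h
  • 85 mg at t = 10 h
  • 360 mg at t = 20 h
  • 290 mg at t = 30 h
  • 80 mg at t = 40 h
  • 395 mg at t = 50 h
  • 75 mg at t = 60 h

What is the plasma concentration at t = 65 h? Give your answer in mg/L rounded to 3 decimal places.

k = ln 2 / 18 = 0.03851 per h
Dose 1 (300 mg at t=0 h): 300·exp(−0.03851·65) = 24.551 mg/L
Dose 2 (85 mg at t=10 h): 85·exp(−0.03851·55) = 10.224 mg/L
Dose 3 (360 mg at t=20 h): 360·exp(−0.03851·45) = 63.640 mg/L
Dose 4 (290 mg at t=30 h): 290·exp(−0.03851·35) = 75.346 mg/L
Dose 5 (80 mg at t=40 h): 80·exp(−0.03851·25) = 30.549 mg/L
Dose 6 (395 mg at t=50 h): 395·exp(−0.03851·15) = 221.686 mg/L
Dose 7 (75 mg at t=60 h): 75·exp(−0.03851·5) = 61.865 mg/L
C(65) = 24.551 + 10.224 + 63.640 + 75.346 + 30.549 + 221.686 + 61.865 = 487.860 mg/L

487.860 mg/L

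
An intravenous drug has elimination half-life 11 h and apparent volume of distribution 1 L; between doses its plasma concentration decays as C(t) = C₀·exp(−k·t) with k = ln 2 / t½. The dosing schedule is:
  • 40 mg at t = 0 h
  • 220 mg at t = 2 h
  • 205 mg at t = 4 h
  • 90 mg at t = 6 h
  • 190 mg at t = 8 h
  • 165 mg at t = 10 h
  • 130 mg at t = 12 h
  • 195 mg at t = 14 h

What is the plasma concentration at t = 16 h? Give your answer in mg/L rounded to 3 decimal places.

k = ln 2 / 11 = 0.06301 per h
Dose 1 (40 mg at t=0 h): 40·exp(−0.06301·16) = 14.595 mg/L
Dose 2 (220 mg at t=2 h): 220·exp(−0.06301·14) = 91.053 mg/L
Dose 3 (205 mg at t=4 h): 205·exp(−0.06301·12) = 96.240 mg/L
Dose 4 (90 mg at t=6 h): 90·exp(−0.06301·10) = 47.927 mg/L
Dose 5 (190 mg at t=8 h): 190·exp(−0.06301·8) = 114.768 mg/L
Dose 6 (165 mg at t=10 h): 165·exp(−0.06301·6) = 113.054 mg/L
Dose 7 (130 mg at t=12 h): 130·exp(−0.06301·4) = 101.036 mg/L
Dose 8 (195 mg at t=14 h): 195·exp(−0.06301·2) = 171.910 mg/L
C(16) = 14.595 + 91.053 + 96.240 + 47.927 + 114.768 + 113.054 + 101.036 + 171.910 = 750.584 mg/L

750.584 mg/L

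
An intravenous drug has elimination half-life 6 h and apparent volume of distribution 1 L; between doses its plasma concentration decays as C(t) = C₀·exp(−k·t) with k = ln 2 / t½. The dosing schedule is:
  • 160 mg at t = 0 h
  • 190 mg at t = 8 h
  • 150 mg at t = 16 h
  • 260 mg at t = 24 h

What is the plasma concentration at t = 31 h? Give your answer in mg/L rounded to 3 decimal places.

k = ln 2 / 6 = 0.11552 per h
Dose 1 (160 mg at t=0 h): 160·exp(−0.11552·31) = 4.454 mg/L
Dose 2 (190 mg at t=8 h): 190·exp(−0.11552·23) = 13.329 mg/L
Dose 3 (150 mg at t=16 h): 150·exp(−0.11552·15) = 26.517 mg/L
Dose 4 (260 mg at t=24 h): 260·exp(−0.11552·7) = 115.817 mg/L
C(31) = 4.454 + 13.329 + 26.517 + 115.817 = 160.117 mg/L

160.117 mg/L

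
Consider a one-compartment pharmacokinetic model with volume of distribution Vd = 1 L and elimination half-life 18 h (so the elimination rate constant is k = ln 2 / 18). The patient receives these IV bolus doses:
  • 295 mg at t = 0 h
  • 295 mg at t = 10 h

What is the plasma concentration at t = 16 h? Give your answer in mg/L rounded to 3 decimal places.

393.450 mg/L

k = ln 2 / 18 = 0.03851 per h
Dose 1 (295 mg at t=0 h): 295·exp(−0.03851·16) = 159.309 mg/L
Dose 2 (295 mg at t=10 h): 295·exp(−0.03851·6) = 234.142 mg/L
C(16) = 159.309 + 234.142 = 393.450 mg/L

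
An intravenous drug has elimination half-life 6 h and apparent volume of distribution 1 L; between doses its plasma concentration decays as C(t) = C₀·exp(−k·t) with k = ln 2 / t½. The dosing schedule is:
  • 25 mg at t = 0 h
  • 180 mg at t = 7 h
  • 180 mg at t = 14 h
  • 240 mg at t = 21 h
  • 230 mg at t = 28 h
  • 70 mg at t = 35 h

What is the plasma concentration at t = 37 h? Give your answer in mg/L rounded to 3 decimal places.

193.275 mg/L

k = ln 2 / 6 = 0.11552 per h
Dose 1 (25 mg at t=0 h): 25·exp(−0.11552·37) = 0.348 mg/L
Dose 2 (180 mg at t=7 h): 180·exp(−0.11552·30) = 5.625 mg/L
Dose 3 (180 mg at t=14 h): 180·exp(−0.11552·23) = 12.628 mg/L
Dose 4 (240 mg at t=21 h): 240·exp(−0.11552·16) = 37.798 mg/L
Dose 5 (230 mg at t=28 h): 230·exp(−0.11552·9) = 81.317 mg/L
Dose 6 (70 mg at t=35 h): 70·exp(−0.11552·2) = 55.559 mg/L
C(37) = 0.348 + 5.625 + 12.628 + 37.798 + 81.317 + 55.559 = 193.275 mg/L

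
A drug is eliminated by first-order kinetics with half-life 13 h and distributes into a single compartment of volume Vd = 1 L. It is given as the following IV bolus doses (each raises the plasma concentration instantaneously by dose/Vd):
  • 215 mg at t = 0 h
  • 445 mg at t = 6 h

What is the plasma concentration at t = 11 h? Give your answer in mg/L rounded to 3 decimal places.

460.460 mg/L

k = ln 2 / 13 = 0.05332 per h
Dose 1 (215 mg at t=0 h): 215·exp(−0.05332·11) = 119.597 mg/L
Dose 2 (445 mg at t=6 h): 445·exp(−0.05332·5) = 340.863 mg/L
C(11) = 119.597 + 340.863 = 460.460 mg/L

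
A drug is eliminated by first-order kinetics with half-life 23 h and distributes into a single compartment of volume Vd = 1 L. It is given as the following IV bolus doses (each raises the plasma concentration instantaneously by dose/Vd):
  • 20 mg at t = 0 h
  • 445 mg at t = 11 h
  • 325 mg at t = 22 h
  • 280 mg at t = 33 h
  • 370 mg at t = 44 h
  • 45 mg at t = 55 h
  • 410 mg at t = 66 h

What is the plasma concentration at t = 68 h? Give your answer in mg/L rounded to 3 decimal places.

857.140 mg/L

k = ln 2 / 23 = 0.03014 per h
Dose 1 (20 mg at t=0 h): 20·exp(−0.03014·68) = 2.576 mg/L
Dose 2 (445 mg at t=11 h): 445·exp(−0.03014·57) = 79.860 mg/L
Dose 3 (325 mg at t=22 h): 325·exp(−0.03014·46) = 81.250 mg/L
Dose 4 (280 mg at t=33 h): 280·exp(−0.03014·35) = 97.514 mg/L
Dose 5 (370 mg at t=44 h): 370·exp(−0.03014·24) = 179.508 mg/L
Dose 6 (45 mg at t=55 h): 45·exp(−0.03014·13) = 30.413 mg/L
Dose 7 (410 mg at t=66 h): 410·exp(−0.03014·2) = 386.018 mg/L
C(68) = 2.576 + 79.860 + 81.250 + 97.514 + 179.508 + 30.413 + 386.018 = 857.140 mg/L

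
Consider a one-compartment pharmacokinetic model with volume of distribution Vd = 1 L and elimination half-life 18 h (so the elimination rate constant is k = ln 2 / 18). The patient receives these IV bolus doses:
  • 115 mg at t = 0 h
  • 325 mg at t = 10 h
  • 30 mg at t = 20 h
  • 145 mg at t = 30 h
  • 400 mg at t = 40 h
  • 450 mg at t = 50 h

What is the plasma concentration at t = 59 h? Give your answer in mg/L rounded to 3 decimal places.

k = ln 2 / 18 = 0.03851 per h
Dose 1 (115 mg at t=0 h): 115·exp(−0.03851·59) = 11.857 mg/L
Dose 2 (325 mg at t=10 h): 325·exp(−0.03851·49) = 49.251 mg/L
Dose 3 (30 mg at t=20 h): 30·exp(−0.03851·39) = 6.682 mg/L
Dose 4 (145 mg at t=30 h): 145·exp(−0.03851·29) = 47.465 mg/L
Dose 5 (400 mg at t=40 h): 400·exp(−0.03851·19) = 192.445 mg/L
Dose 6 (450 mg at t=50 h): 450·exp(−0.03851·9) = 318.198 mg/L
C(59) = 11.857 + 49.251 + 6.682 + 47.465 + 192.445 + 318.198 = 625.898 mg/L

625.898 mg/L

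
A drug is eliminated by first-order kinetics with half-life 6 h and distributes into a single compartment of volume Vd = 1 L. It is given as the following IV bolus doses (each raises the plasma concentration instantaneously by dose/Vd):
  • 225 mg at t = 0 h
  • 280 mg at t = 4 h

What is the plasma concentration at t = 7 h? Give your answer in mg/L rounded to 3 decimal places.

k = ln 2 / 6 = 0.11552 per h
Dose 1 (225 mg at t=0 h): 225·exp(−0.11552·7) = 100.226 mg/L
Dose 2 (280 mg at t=4 h): 280·exp(−0.11552·3) = 197.990 mg/L
C(7) = 100.226 + 197.990 = 298.216 mg/L

298.216 mg/L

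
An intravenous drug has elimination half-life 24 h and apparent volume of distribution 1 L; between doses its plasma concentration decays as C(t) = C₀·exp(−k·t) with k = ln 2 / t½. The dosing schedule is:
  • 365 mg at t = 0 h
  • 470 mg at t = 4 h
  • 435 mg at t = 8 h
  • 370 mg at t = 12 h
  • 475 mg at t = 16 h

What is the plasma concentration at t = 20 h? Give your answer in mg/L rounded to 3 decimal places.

k = ln 2 / 24 = 0.02888 per h
Dose 1 (365 mg at t=0 h): 365·exp(−0.02888·20) = 204.849 mg/L
Dose 2 (470 mg at t=4 h): 470·exp(−0.02888·16) = 296.081 mg/L
Dose 3 (435 mg at t=8 h): 435·exp(−0.02888·12) = 307.591 mg/L
Dose 4 (370 mg at t=12 h): 370·exp(−0.02888·8) = 293.669 mg/L
Dose 5 (475 mg at t=16 h): 475·exp(−0.02888·4) = 423.177 mg/L
C(20) = 204.849 + 296.081 + 307.591 + 293.669 + 423.177 = 1525.368 mg/L

1525.368 mg/L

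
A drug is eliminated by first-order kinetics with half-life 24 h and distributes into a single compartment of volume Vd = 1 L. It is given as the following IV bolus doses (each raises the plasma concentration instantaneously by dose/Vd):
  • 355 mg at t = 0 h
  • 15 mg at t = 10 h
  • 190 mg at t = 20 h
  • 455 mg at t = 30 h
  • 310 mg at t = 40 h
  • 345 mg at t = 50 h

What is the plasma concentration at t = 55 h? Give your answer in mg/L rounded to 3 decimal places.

k = ln 2 / 24 = 0.02888 per h
Dose 1 (355 mg at t=0 h): 355·exp(−0.02888·55) = 72.505 mg/L
Dose 2 (15 mg at t=10 h): 15·exp(−0.02888·45) = 4.089 mg/L
Dose 3 (190 mg at t=20 h): 190·exp(−0.02888·35) = 69.144 mg/L
Dose 4 (455 mg at t=30 h): 455·exp(−0.02888·25) = 221.024 mg/L
Dose 5 (310 mg at t=40 h): 310·exp(−0.02888·15) = 201.010 mg/L
Dose 6 (345 mg at t=50 h): 345·exp(−0.02888·5) = 298.610 mg/L
C(55) = 72.505 + 4.089 + 69.144 + 221.024 + 201.010 + 298.610 = 866.382 mg/L

866.382 mg/L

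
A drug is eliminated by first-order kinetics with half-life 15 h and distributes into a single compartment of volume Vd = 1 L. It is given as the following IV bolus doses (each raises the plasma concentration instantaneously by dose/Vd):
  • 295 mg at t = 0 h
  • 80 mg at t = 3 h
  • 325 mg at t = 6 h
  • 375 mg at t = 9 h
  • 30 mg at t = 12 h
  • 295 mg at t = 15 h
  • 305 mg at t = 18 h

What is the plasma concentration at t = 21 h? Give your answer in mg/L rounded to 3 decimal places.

k = ln 2 / 15 = 0.04621 per h
Dose 1 (295 mg at t=0 h): 295·exp(−0.04621·21) = 111.784 mg/L
Dose 2 (80 mg at t=3 h): 80·exp(−0.04621·18) = 34.822 mg/L
Dose 3 (325 mg at t=6 h): 325·exp(−0.04621·15) = 162.500 mg/L
Dose 4 (375 mg at t=9 h): 375·exp(−0.04621·12) = 215.381 mg/L
Dose 5 (30 mg at t=12 h): 30·exp(−0.04621·9) = 19.793 mg/L
Dose 6 (295 mg at t=15 h): 295·exp(−0.04621·6) = 223.568 mg/L
Dose 7 (305 mg at t=18 h): 305·exp(−0.04621·3) = 265.518 mg/L
C(21) = 111.784 + 34.822 + 162.500 + 215.381 + 19.793 + 223.568 + 265.518 = 1033.366 mg/L

1033.366 mg/L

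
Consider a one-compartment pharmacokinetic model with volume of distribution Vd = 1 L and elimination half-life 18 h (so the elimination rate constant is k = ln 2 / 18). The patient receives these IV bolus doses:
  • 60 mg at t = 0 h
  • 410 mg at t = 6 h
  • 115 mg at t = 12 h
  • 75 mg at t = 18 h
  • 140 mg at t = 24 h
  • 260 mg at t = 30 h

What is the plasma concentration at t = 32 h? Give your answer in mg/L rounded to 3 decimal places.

608.737 mg/L

k = ln 2 / 18 = 0.03851 per h
Dose 1 (60 mg at t=0 h): 60·exp(−0.03851·32) = 17.498 mg/L
Dose 2 (410 mg at t=6 h): 410·exp(−0.03851·26) = 150.648 mg/L
Dose 3 (115 mg at t=12 h): 115·exp(−0.03851·20) = 53.238 mg/L
Dose 4 (75 mg at t=18 h): 75·exp(−0.03851·14) = 43.745 mg/L
Dose 5 (140 mg at t=24 h): 140·exp(−0.03851·8) = 102.881 mg/L
Dose 6 (260 mg at t=30 h): 260·exp(−0.03851·2) = 240.727 mg/L
C(32) = 17.498 + 150.648 + 53.238 + 43.745 + 102.881 + 240.727 = 608.737 mg/L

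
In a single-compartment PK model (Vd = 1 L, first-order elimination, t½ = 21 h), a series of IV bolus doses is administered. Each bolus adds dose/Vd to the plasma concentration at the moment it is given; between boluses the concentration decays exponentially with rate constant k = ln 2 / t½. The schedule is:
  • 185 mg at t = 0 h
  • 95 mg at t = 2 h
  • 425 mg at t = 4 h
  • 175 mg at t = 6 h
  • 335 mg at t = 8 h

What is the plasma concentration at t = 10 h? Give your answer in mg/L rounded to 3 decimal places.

k = ln 2 / 21 = 0.03301 per h
Dose 1 (185 mg at t=0 h): 185·exp(−0.03301·10) = 132.992 mg/L
Dose 2 (95 mg at t=2 h): 95·exp(−0.03301·8) = 72.953 mg/L
Dose 3 (425 mg at t=4 h): 425·exp(−0.03301·6) = 348.643 mg/L
Dose 4 (175 mg at t=6 h): 175·exp(−0.03301·4) = 153.355 mg/L
Dose 5 (335 mg at t=8 h): 335·exp(−0.03301·2) = 313.599 mg/L
C(10) = 132.992 + 72.953 + 348.643 + 153.355 + 313.599 = 1021.542 mg/L

1021.542 mg/L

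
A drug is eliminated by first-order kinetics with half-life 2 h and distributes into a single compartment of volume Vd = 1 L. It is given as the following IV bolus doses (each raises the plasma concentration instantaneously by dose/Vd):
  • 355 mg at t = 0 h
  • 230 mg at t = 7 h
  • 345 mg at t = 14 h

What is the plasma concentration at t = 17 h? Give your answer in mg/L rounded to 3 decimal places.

130.144 mg/L

k = ln 2 / 2 = 0.34657 per h
Dose 1 (355 mg at t=0 h): 355·exp(−0.34657·17) = 0.981 mg/L
Dose 2 (230 mg at t=7 h): 230·exp(−0.34657·10) = 7.188 mg/L
Dose 3 (345 mg at t=14 h): 345·exp(−0.34657·3) = 121.976 mg/L
C(17) = 0.981 + 7.188 + 121.976 = 130.144 mg/L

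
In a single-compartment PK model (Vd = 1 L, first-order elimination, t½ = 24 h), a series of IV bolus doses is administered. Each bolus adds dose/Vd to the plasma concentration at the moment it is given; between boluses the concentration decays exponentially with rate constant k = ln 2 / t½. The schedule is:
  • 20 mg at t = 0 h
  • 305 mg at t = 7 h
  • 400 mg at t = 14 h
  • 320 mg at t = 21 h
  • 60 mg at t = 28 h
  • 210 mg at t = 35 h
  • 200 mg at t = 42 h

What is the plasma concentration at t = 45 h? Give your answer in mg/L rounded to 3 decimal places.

k = ln 2 / 24 = 0.02888 per h
Dose 1 (20 mg at t=0 h): 20·exp(−0.02888·45) = 5.453 mg/L
Dose 2 (305 mg at t=7 h): 305·exp(−0.02888·38) = 101.782 mg/L
Dose 3 (400 mg at t=14 h): 400·exp(−0.02888·31) = 163.392 mg/L
Dose 4 (320 mg at t=21 h): 320·exp(−0.02888·24) = 160.000 mg/L
Dose 5 (60 mg at t=28 h): 60·exp(−0.02888·17) = 36.722 mg/L
Dose 6 (210 mg at t=35 h): 210·exp(−0.02888·10) = 157.322 mg/L
Dose 7 (200 mg at t=42 h): 200·exp(−0.02888·3) = 183.401 mg/L
C(45) = 5.453 + 101.782 + 163.392 + 160.000 + 36.722 + 157.322 + 183.401 = 808.070 mg/L

808.070 mg/L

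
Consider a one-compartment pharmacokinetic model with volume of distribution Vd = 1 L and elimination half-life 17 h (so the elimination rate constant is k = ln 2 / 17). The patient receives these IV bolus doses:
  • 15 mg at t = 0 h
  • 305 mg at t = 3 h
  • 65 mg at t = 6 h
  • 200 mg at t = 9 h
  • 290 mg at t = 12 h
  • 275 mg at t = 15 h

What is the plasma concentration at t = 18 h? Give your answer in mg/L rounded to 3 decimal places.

821.478 mg/L

k = ln 2 / 17 = 0.04077 per h
Dose 1 (15 mg at t=0 h): 15·exp(−0.04077·18) = 7.200 mg/L
Dose 2 (305 mg at t=3 h): 305·exp(−0.04077·15) = 165.457 mg/L
Dose 3 (65 mg at t=6 h): 65·exp(−0.04077·12) = 39.849 mg/L
Dose 4 (200 mg at t=9 h): 200·exp(−0.04077·9) = 138.567 mg/L
Dose 5 (290 mg at t=12 h): 290·exp(−0.04077·6) = 227.066 mg/L
Dose 6 (275 mg at t=15 h): 275·exp(−0.04077·3) = 243.338 mg/L
C(18) = 7.200 + 165.457 + 39.849 + 138.567 + 227.066 + 243.338 = 821.478 mg/L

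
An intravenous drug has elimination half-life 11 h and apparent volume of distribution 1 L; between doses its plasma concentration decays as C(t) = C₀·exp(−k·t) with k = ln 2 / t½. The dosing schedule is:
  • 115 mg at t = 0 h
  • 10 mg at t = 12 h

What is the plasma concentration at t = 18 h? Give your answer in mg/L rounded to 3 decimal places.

43.843 mg/L

k = ln 2 / 11 = 0.06301 per h
Dose 1 (115 mg at t=0 h): 115·exp(−0.06301·18) = 36.992 mg/L
Dose 2 (10 mg at t=12 h): 10·exp(−0.06301·6) = 6.852 mg/L
C(18) = 36.992 + 6.852 = 43.843 mg/L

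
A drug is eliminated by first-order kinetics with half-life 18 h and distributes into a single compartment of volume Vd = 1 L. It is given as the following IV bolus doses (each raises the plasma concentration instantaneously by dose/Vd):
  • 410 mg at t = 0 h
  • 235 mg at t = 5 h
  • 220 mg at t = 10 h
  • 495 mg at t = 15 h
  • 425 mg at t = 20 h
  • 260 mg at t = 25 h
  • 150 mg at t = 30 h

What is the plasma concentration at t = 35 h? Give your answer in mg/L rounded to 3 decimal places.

k = ln 2 / 18 = 0.03851 per h
Dose 1 (410 mg at t=0 h): 410·exp(−0.03851·35) = 106.524 mg/L
Dose 2 (235 mg at t=5 h): 235·exp(−0.03851·30) = 74.020 mg/L
Dose 3 (220 mg at t=10 h): 220·exp(−0.03851·25) = 84.009 mg/L
Dose 4 (495 mg at t=15 h): 495·exp(−0.03851·20) = 229.154 mg/L
Dose 5 (425 mg at t=20 h): 425·exp(−0.03851·15) = 238.523 mg/L
Dose 6 (260 mg at t=25 h): 260·exp(−0.03851·10) = 176.903 mg/L
Dose 7 (150 mg at t=30 h): 150·exp(−0.03851·5) = 123.729 mg/L
C(35) = 106.524 + 74.020 + 84.009 + 229.154 + 238.523 + 176.903 + 123.729 = 1032.862 mg/L

1032.862 mg/L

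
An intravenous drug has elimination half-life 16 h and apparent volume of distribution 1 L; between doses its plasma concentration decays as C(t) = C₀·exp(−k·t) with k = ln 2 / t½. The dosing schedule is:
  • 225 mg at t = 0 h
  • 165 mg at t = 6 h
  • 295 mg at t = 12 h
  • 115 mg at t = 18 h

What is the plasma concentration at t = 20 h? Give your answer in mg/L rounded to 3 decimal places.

k = ln 2 / 16 = 0.04332 per h
Dose 1 (225 mg at t=0 h): 225·exp(−0.04332·20) = 94.601 mg/L
Dose 2 (165 mg at t=6 h): 165·exp(−0.04332·14) = 89.967 mg/L
Dose 3 (295 mg at t=12 h): 295·exp(−0.04332·8) = 208.597 mg/L
Dose 4 (115 mg at t=18 h): 115·exp(−0.04332·2) = 105.455 mg/L
C(20) = 94.601 + 89.967 + 208.597 + 105.455 = 498.620 mg/L

498.620 mg/L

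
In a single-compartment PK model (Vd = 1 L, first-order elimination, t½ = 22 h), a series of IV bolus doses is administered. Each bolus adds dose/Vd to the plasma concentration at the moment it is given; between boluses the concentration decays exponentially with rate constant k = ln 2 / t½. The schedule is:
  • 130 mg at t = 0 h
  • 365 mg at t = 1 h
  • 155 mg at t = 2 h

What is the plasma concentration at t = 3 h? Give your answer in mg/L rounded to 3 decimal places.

k = ln 2 / 22 = 0.03151 per h
Dose 1 (130 mg at t=0 h): 130·exp(−0.03151·3) = 118.275 mg/L
Dose 2 (365 mg at t=1 h): 365·exp(−0.03151·2) = 342.710 mg/L
Dose 3 (155 mg at t=2 h): 155·exp(−0.03151·1) = 150.193 mg/L
C(3) = 118.275 + 342.710 + 150.193 = 611.178 mg/L

611.178 mg/L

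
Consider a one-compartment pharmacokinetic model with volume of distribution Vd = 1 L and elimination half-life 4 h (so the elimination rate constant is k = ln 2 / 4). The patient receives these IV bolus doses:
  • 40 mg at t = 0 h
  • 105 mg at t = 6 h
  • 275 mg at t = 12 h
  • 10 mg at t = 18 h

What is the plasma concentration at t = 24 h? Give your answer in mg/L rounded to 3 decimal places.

k = ln 2 / 4 = 0.17329 per h
Dose 1 (40 mg at t=0 h): 40·exp(−0.17329·24) = 0.625 mg/L
Dose 2 (105 mg at t=6 h): 105·exp(−0.17329·18) = 4.640 mg/L
Dose 3 (275 mg at t=12 h): 275·exp(−0.17329·12) = 34.375 mg/L
Dose 4 (10 mg at t=18 h): 10·exp(−0.17329·6) = 3.536 mg/L
C(24) = 0.625 + 4.640 + 34.375 + 3.536 = 43.176 mg/L

43.176 mg/L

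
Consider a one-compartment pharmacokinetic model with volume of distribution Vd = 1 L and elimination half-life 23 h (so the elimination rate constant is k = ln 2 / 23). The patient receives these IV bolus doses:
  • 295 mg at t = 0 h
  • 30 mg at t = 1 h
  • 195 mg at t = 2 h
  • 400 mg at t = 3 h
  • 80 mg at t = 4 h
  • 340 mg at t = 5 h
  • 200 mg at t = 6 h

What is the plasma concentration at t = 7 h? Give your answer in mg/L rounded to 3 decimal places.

k = ln 2 / 23 = 0.03014 per h
Dose 1 (295 mg at t=0 h): 295·exp(−0.03014·7) = 238.893 mg/L
Dose 2 (30 mg at t=1 h): 30·exp(−0.03014·6) = 25.038 mg/L
Dose 3 (195 mg at t=2 h): 195·exp(−0.03014·5) = 167.723 mg/L
Dose 4 (400 mg at t=3 h): 400·exp(−0.03014·4) = 354.574 mg/L
Dose 5 (80 mg at t=4 h): 80·exp(−0.03014·3) = 73.084 mg/L
Dose 6 (340 mg at t=5 h): 340·exp(−0.03014·2) = 320.112 mg/L
Dose 7 (200 mg at t=6 h): 200·exp(−0.03014·1) = 194.063 mg/L
C(7) = 238.893 + 25.038 + 167.723 + 354.574 + 73.084 + 320.112 + 194.063 = 1373.488 mg/L

1373.488 mg/L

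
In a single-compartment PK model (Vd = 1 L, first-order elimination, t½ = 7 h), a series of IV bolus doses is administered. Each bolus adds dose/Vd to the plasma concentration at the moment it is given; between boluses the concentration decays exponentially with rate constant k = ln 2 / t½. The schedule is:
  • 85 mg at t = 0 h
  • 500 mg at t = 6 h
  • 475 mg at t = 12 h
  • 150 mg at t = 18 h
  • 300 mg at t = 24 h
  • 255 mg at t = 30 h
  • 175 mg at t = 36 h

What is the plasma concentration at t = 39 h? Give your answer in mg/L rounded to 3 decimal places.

374.909 mg/L

k = ln 2 / 7 = 0.09902 per h
Dose 1 (85 mg at t=0 h): 85·exp(−0.09902·39) = 1.788 mg/L
Dose 2 (500 mg at t=6 h): 500·exp(−0.09902·33) = 19.047 mg/L
Dose 3 (475 mg at t=12 h): 475·exp(−0.09902·27) = 32.778 mg/L
Dose 4 (150 mg at t=18 h): 150·exp(−0.09902·21) = 18.750 mg/L
Dose 5 (300 mg at t=24 h): 300·exp(−0.09902·15) = 67.929 mg/L
Dose 6 (255 mg at t=30 h): 255·exp(−0.09902·9) = 104.593 mg/L
Dose 7 (175 mg at t=36 h): 175·exp(−0.09902·3) = 130.025 mg/L
C(39) = 1.788 + 19.047 + 32.778 + 18.750 + 67.929 + 104.593 + 130.025 = 374.909 mg/L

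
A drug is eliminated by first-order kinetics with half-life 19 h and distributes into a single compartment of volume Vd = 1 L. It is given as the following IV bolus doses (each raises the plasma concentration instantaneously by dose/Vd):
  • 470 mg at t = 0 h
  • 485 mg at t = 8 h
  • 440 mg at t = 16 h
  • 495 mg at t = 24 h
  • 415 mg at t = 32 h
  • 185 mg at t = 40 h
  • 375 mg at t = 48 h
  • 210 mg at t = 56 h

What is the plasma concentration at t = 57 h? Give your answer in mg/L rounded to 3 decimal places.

1125.763 mg/L

k = ln 2 / 19 = 0.03648 per h
Dose 1 (470 mg at t=0 h): 470·exp(−0.03648·57) = 58.750 mg/L
Dose 2 (485 mg at t=8 h): 485·exp(−0.03648·49) = 81.171 mg/L
Dose 3 (440 mg at t=16 h): 440·exp(−0.03648·41) = 98.597 mg/L
Dose 4 (495 mg at t=24 h): 495·exp(−0.03648·33) = 148.513 mg/L
Dose 5 (415 mg at t=32 h): 415·exp(−0.03648·25) = 166.708 mg/L
Dose 6 (185 mg at t=40 h): 185·exp(−0.03648·17) = 99.501 mg/L
Dose 7 (375 mg at t=48 h): 375·exp(−0.03648·9) = 270.046 mg/L
Dose 8 (210 mg at t=56 h): 210·exp(−0.03648·1) = 202.477 mg/L
C(57) = 58.750 + 81.171 + 98.597 + 148.513 + 166.708 + 99.501 + 270.046 + 202.477 = 1125.763 mg/L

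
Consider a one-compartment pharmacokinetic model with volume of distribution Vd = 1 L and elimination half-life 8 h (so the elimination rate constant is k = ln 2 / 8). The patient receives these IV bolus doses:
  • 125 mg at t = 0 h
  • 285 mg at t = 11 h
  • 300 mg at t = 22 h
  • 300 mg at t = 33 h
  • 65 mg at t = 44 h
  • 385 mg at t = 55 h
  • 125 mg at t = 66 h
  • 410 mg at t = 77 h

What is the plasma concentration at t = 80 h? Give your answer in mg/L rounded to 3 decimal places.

k = ln 2 / 8 = 0.08664 per h
Dose 1 (125 mg at t=0 h): 125·exp(−0.08664·80) = 0.122 mg/L
Dose 2 (285 mg at t=11 h): 285·exp(−0.08664·69) = 0.722 mg/L
Dose 3 (300 mg at t=22 h): 300·exp(−0.08664·58) = 1.971 mg/L
Dose 4 (300 mg at t=33 h): 300·exp(−0.08664·47) = 5.112 mg/L
Dose 5 (65 mg at t=44 h): 65·exp(−0.08664·36) = 2.873 mg/L
Dose 6 (385 mg at t=55 h): 385·exp(−0.08664·25) = 44.131 mg/L
Dose 7 (125 mg at t=66 h): 125·exp(−0.08664·14) = 37.163 mg/L
Dose 8 (410 mg at t=77 h): 410·exp(−0.08664·3) = 316.153 mg/L
C(80) = 0.122 + 0.722 + 1.971 + 5.112 + 2.873 + 44.131 + 37.163 + 316.153 = 408.246 mg/L

408.246 mg/L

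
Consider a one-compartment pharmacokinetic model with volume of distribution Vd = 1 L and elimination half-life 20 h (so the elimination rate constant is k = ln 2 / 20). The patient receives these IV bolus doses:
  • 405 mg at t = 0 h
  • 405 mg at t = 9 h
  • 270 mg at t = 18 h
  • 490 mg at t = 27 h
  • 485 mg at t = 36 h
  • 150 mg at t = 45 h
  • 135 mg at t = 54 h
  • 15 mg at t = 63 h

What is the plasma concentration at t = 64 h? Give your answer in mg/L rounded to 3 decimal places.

k = ln 2 / 20 = 0.03466 per h
Dose 1 (405 mg at t=0 h): 405·exp(−0.03466·64) = 44.072 mg/L
Dose 2 (405 mg at t=9 h): 405·exp(−0.03466·55) = 60.204 mg/L
Dose 3 (270 mg at t=18 h): 270·exp(−0.03466·46) = 54.827 mg/L
Dose 4 (490 mg at t=27 h): 490·exp(−0.03466·37) = 135.922 mg/L
Dose 5 (485 mg at t=36 h): 485·exp(−0.03466·28) = 183.781 mg/L
Dose 6 (150 mg at t=45 h): 150·exp(−0.03466·19) = 77.645 mg/L
Dose 7 (135 mg at t=54 h): 135·exp(−0.03466·10) = 95.459 mg/L
Dose 8 (15 mg at t=63 h): 15·exp(−0.03466·1) = 14.489 mg/L
C(64) = 44.072 + 60.204 + 54.827 + 135.922 + 183.781 + 77.645 + 95.459 + 14.489 = 666.398 mg/L

666.398 mg/L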